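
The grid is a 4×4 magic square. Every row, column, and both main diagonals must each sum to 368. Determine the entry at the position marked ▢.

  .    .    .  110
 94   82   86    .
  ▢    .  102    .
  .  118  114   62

Row 2 needs 368; the known cells sum to 262, so (2,4) = 106.
Using row 4: 118 + 114 + 62 + ? → (4,1) = 368 − 294 = 74.
From column 3, 368 − (86 + 102 + 114) gives (1,3) = 66.
Column 4 needs 368; the known cells sum to 278, so (3,4) = 90.
Main diagonal: 82 + 102 + 62 + ? = 368, so (1,1) = 122.
Anti-diagonal: 110 + 86 + 74 + ? = 368, so (3,2) = 98.
Using row 1: 122 + 66 + 110 + ? → (1,2) = 368 − 298 = 70.
Using row 3: 98 + 102 + 90 + ? → (3,1) = 368 − 290 = 78.

78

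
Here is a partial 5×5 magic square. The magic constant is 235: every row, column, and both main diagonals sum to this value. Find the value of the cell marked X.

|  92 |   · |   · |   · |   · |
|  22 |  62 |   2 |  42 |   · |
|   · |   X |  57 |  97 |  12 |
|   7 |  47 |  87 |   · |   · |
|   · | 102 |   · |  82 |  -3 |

Row 2: 22 + 62 + 2 + 42 + ? = 235, so (2,5) = 107.
Main diagonal: 92 + 62 + 57 + (-3) + ? = 235, so (4,4) = 27.
Row 4: 7 + 47 + 87 + 27 + ? = 235, so (4,5) = 67.
Column 4: 42 + 97 + 27 + 82 + ? = 235, so (1,4) = -13.
From column 5, 235 − (107 + 12 + 67 + (-3)) gives (1,5) = 52.
Anti-diagonal: 52 + 42 + 57 + 47 + ? = 235, so (5,1) = 37.
Row 5: 37 + 102 + 82 + (-3) + ? = 235, so (5,3) = 17.
Column 1 needs 235; the known cells sum to 158, so (3,1) = 77.
Column 3: 2 + 57 + 87 + 17 + ? = 235, so (1,3) = 72.
Using row 1: 92 + 72 + (-13) + 52 + ? → (1,2) = 235 − 203 = 32.
The remaining cell in row 3 is (3,2) = 235 − 243 = -8.

-8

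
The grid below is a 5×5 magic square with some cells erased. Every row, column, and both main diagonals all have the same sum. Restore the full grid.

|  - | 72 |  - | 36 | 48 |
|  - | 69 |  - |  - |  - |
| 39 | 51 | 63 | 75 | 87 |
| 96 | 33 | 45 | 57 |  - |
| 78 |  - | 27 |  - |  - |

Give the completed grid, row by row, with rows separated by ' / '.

Row 3 is already complete: 39 + 51 + 63 + 75 + 87 = 315, so that is the magic constant.
Using row 4: 96 + 33 + 45 + 57 + ? → (4,5) = 315 − 231 = 84.
Column 2 must total 315; the given cells sum to 225, so (5,2) = 90.
Using anti-diagonal: 48 + 63 + 33 + 78 + ? → (2,4) = 315 − 222 = 93.
The remaining cell in column 4 is (5,4) = 315 − 261 = 54.
Row 5 needs 315; the known cells sum to 249, so (5,5) = 66.
The remaining cell in column 5 is (2,5) = 315 − 285 = 30.
The remaining cell in main diagonal is (1,1) = 315 − 255 = 60.
The remaining cell in row 1 is (1,3) = 315 − 216 = 99.
Column 1 needs 315; the known cells sum to 273, so (2,1) = 42.
Using column 3: 99 + 63 + 45 + 27 + ? → (2,3) = 315 − 234 = 81.

60 72 99 36 48 / 42 69 81 93 30 / 39 51 63 75 87 / 96 33 45 57 84 / 78 90 27 54 66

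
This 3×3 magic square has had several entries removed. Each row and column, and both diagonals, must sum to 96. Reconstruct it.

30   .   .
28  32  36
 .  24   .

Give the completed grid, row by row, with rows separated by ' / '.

30 40 26 / 28 32 36 / 38 24 34

Using column 1: 30 + 28 + ? → (3,1) = 96 − 58 = 38.
From column 2, 96 − (32 + 24) gives (1,2) = 40.
Main diagonal must total 96; the given cells sum to 62, so (3,3) = 34.
Using anti-diagonal: 32 + 38 + ? → (1,3) = 96 − 70 = 26.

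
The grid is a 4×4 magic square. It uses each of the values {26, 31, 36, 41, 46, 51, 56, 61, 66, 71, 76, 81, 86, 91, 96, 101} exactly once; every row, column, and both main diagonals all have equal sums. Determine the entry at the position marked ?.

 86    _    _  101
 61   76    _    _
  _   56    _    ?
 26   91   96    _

The 16 entries sum to 1016, so each line sums to 1016/4 = 254.
The remaining cell in row 4 is (4,4) = 254 − 213 = 41.
Column 1 must total 254; the given cells sum to 173, so (3,1) = 81.
Using column 2: 76 + 56 + 91 + ? → (1,2) = 254 − 223 = 31.
Main diagonal: 86 + 76 + 41 + ? = 254, so (3,3) = 51.
Anti-diagonal needs 254; the known cells sum to 183, so (2,3) = 71.
Row 1 must total 254; the given cells sum to 218, so (1,3) = 36.
Using row 2: 61 + 76 + 71 + ? → (2,4) = 254 − 208 = 46.
The remaining cell in row 3 is (3,4) = 254 − 188 = 66.

66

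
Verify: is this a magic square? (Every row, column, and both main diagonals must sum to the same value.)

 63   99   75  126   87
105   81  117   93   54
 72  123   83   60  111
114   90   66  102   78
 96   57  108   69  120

Row 1: 63 + 99 + 75 + 126 + 87 = 450.
Row 2: 105 + 81 + 117 + 93 + 54 = 450.
Row 3: 72 + 123 + 83 + 60 + 111 = 449.
Row 4: 114 + 90 + 66 + 102 + 78 = 450.
Row 5: 96 + 57 + 108 + 69 + 120 = 450.
Column 1: 63 + 105 + 72 + 114 + 96 = 450.
Column 2: 99 + 81 + 123 + 90 + 57 = 450.
Column 3: 75 + 117 + 83 + 66 + 108 = 449.
Column 4: 126 + 93 + 60 + 102 + 69 = 450.
Column 5: 87 + 54 + 111 + 78 + 120 = 450.
Main diagonal: 63 + 81 + 83 + 102 + 120 = 449.
Anti-diagonal: 87 + 93 + 83 + 90 + 96 = 449.

No — main diagonal sums to 449 but column 4 sums to 450.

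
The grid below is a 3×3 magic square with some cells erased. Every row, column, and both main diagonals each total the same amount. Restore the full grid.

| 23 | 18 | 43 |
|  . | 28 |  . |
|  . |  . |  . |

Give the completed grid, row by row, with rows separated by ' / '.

23 18 43 / 48 28 8 / 13 38 33

Row 1 is already complete: 23 + 18 + 43 = 84, so that is the magic constant.
From column 2, 84 − (18 + 28) gives (3,2) = 38.
Main diagonal needs 84; the known cells sum to 51, so (3,3) = 33.
Anti-diagonal must total 84; the given cells sum to 71, so (3,1) = 13.
From column 1, 84 − (23 + 13) gives (2,1) = 48.
Column 3 needs 84; the known cells sum to 76, so (2,3) = 8.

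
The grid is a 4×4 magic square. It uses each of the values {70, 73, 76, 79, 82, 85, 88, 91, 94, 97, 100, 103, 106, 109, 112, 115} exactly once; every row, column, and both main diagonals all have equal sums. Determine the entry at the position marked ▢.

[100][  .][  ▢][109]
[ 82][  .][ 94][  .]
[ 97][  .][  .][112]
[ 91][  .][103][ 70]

88

The 16 entries sum to 1480, so each line sums to 1480/4 = 370.
Row 4 must total 370; the given cells sum to 264, so (4,2) = 106.
Column 4 must total 370; the given cells sum to 291, so (2,4) = 79.
Anti-diagonal needs 370; the known cells sum to 294, so (3,2) = 76.
The remaining cell in row 2 is (2,2) = 370 − 255 = 115.
Using row 3: 97 + 76 + 112 + ? → (3,3) = 370 − 285 = 85.
Column 2: 115 + 76 + 106 + ? = 370, so (1,2) = 73.
The remaining cell in column 3 is (1,3) = 370 − 282 = 88.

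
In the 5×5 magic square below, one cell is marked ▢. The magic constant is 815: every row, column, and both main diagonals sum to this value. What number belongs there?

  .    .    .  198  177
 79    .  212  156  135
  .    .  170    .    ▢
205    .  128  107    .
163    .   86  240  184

93

From row 2, 815 − (79 + 212 + 156 + 135) gives (2,2) = 233.
Row 5 needs 815; the known cells sum to 673, so (5,2) = 142.
Using column 3: 212 + 170 + 128 + 86 + ? → (1,3) = 815 − 596 = 219.
Column 4 must total 815; the given cells sum to 701, so (3,4) = 114.
Using main diagonal: 233 + 170 + 107 + 184 + ? → (1,1) = 815 − 694 = 121.
Anti-diagonal: 177 + 156 + 170 + 163 + ? = 815, so (4,2) = 149.
The remaining cell in row 1 is (1,2) = 815 − 715 = 100.
From row 4, 815 − (205 + 149 + 128 + 107) gives (4,5) = 226.
Column 1 must total 815; the given cells sum to 568, so (3,1) = 247.
Column 2 needs 815; the known cells sum to 624, so (3,2) = 191.
Column 5 must total 815; the given cells sum to 722, so (3,5) = 93.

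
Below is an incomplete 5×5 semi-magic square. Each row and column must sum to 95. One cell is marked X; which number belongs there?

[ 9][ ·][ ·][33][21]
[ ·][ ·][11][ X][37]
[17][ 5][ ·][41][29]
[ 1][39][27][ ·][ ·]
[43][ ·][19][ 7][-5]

Row 3 must total 95; the given cells sum to 92, so (3,3) = 3.
The remaining cell in row 5 is (5,2) = 95 − 64 = 31.
Column 1 must total 95; the given cells sum to 70, so (2,1) = 25.
The remaining cell in column 3 is (1,3) = 95 − 60 = 35.
From column 5, 95 − (21 + 37 + 29 + (-5)) gives (4,5) = 13.
From row 1, 95 − (9 + 35 + 33 + 21) gives (1,2) = -3.
Using row 4: 1 + 39 + 27 + 13 + ? → (4,4) = 95 − 80 = 15.
From column 2, 95 − (-3 + 5 + 39 + 31) gives (2,2) = 23.
The remaining cell in column 4 is (2,4) = 95 − 96 = -1.

-1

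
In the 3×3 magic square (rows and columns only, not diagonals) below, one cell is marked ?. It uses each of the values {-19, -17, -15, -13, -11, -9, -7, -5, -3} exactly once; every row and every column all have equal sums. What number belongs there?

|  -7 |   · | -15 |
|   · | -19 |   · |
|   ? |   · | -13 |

The 9 entries sum to -99, so each line sums to -99/3 = -33.
Using row 1: -7 + (-15) + ? → (1,2) = -33 − (-22) = -11.
Using column 2: -11 + (-19) + ? → (3,2) = -33 − (-30) = -3.
Column 3: -15 + (-13) + ? = -33, so (2,3) = -5.
Row 2: -19 + (-5) + ? = -33, so (2,1) = -9.
The remaining cell in row 3 is (3,1) = -33 − (-16) = -17.

-17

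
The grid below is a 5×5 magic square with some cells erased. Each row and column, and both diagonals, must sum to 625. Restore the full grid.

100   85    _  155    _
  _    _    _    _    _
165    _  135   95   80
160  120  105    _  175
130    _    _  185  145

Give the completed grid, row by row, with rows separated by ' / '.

Row 3 needs 625; the known cells sum to 475, so (3,2) = 150.
From row 4, 625 − (160 + 120 + 105 + 175) gives (4,4) = 65.
Column 1: 100 + 165 + 160 + 130 + ? = 625, so (2,1) = 70.
The remaining cell in column 4 is (2,4) = 625 − 500 = 125.
Main diagonal needs 625; the known cells sum to 445, so (2,2) = 180.
Anti-diagonal: 125 + 135 + 120 + 130 + ? = 625, so (1,5) = 115.
Row 1 must total 625; the given cells sum to 455, so (1,3) = 170.
The remaining cell in column 2 is (5,2) = 625 − 535 = 90.
Using column 5: 115 + 80 + 175 + 145 + ? → (2,5) = 625 − 515 = 110.
Row 2: 70 + 180 + 125 + 110 + ? = 625, so (2,3) = 140.
Using row 5: 130 + 90 + 185 + 145 + ? → (5,3) = 625 − 550 = 75.

100 85 170 155 115 / 70 180 140 125 110 / 165 150 135 95 80 / 160 120 105 65 175 / 130 90 75 185 145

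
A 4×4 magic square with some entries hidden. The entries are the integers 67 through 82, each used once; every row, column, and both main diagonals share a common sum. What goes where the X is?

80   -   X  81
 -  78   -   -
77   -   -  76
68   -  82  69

70

The entries are 67 through 82, which sum to 1192, so each line sums to 1192/4 = 298.
Row 4 must total 298; the given cells sum to 219, so (4,2) = 79.
Column 1: 80 + 77 + 68 + ? = 298, so (2,1) = 73.
Column 4: 81 + 76 + 69 + ? = 298, so (2,4) = 72.
From main diagonal, 298 − (80 + 78 + 69) gives (3,3) = 71.
Row 2: 73 + 78 + 72 + ? = 298, so (2,3) = 75.
From row 3, 298 − (77 + 71 + 76) gives (3,2) = 74.
Column 2 must total 298; the given cells sum to 231, so (1,2) = 67.
The remaining cell in column 3 is (1,3) = 298 − 228 = 70.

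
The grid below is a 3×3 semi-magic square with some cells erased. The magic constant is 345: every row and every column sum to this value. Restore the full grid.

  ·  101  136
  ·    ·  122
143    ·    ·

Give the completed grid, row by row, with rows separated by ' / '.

108 101 136 / 94 129 122 / 143 115 87

Using row 1: 101 + 136 + ? → (1,1) = 345 − 237 = 108.
Column 1 needs 345; the known cells sum to 251, so (2,1) = 94.
Using column 3: 136 + 122 + ? → (3,3) = 345 − 258 = 87.
From row 2, 345 − (94 + 122) gives (2,2) = 129.
Row 3: 143 + 87 + ? = 345, so (3,2) = 115.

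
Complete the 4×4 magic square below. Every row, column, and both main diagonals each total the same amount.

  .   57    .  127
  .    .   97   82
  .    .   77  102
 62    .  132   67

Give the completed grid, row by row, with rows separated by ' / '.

122 57 72 127 / 87 112 97 82 / 107 92 77 102 / 62 117 132 67

Column 4 is already complete: 127 + 82 + 102 + 67 = 378, so that is the magic constant.
From row 4, 378 − (62 + 132 + 67) gives (4,2) = 117.
The remaining cell in column 3 is (1,3) = 378 − 306 = 72.
Anti-diagonal must total 378; the given cells sum to 286, so (3,2) = 92.
Using row 1: 57 + 72 + 127 + ? → (1,1) = 378 − 256 = 122.
The remaining cell in row 3 is (3,1) = 378 − 271 = 107.
Column 1 must total 378; the given cells sum to 291, so (2,1) = 87.
The remaining cell in column 2 is (2,2) = 378 − 266 = 112.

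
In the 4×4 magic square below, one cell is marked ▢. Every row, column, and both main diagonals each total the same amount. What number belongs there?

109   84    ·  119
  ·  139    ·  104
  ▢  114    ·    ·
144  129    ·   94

79

Column 2 is complete and sums to 466; that is the magic constant.
Row 1 must total 466; the given cells sum to 312, so (1,3) = 154.
Row 4: 144 + 129 + 94 + ? = 466, so (4,3) = 99.
Using column 4: 119 + 104 + 94 + ? → (3,4) = 466 − 317 = 149.
The remaining cell in main diagonal is (3,3) = 466 − 342 = 124.
Anti-diagonal must total 466; the given cells sum to 377, so (2,3) = 89.
Row 2: 139 + 89 + 104 + ? = 466, so (2,1) = 134.
Row 3: 114 + 124 + 149 + ? = 466, so (3,1) = 79.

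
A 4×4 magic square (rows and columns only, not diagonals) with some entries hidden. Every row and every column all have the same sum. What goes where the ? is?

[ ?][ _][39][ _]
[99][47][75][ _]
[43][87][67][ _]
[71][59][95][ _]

Column 3 is complete and sums to 276; that is the magic constant.
Row 2 must total 276; the given cells sum to 221, so (2,4) = 55.
Row 3 needs 276; the known cells sum to 197, so (3,4) = 79.
Row 4 needs 276; the known cells sum to 225, so (4,4) = 51.
Column 1 must total 276; the given cells sum to 213, so (1,1) = 63.

63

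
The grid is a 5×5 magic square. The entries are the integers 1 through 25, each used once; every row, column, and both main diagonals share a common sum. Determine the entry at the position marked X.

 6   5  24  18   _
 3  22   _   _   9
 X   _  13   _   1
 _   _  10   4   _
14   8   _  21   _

The entries are 1 through 25, which sum to 325, so each line sums to 325/5 = 65.
From row 1, 65 − (6 + 5 + 24 + 18) gives (1,5) = 12.
From main diagonal, 65 − (6 + 22 + 13 + 4) gives (5,5) = 20.
Row 5: 14 + 8 + 21 + 20 + ? = 65, so (5,3) = 2.
Column 3: 24 + 13 + 10 + 2 + ? = 65, so (2,3) = 16.
The remaining cell in column 5 is (4,5) = 65 − 42 = 23.
Using row 2: 3 + 22 + 16 + 9 + ? → (2,4) = 65 − 50 = 15.
From column 4, 65 − (18 + 15 + 4 + 21) gives (3,4) = 7.
Anti-diagonal: 12 + 15 + 13 + 14 + ? = 65, so (4,2) = 11.
Row 4 needs 65; the known cells sum to 48, so (4,1) = 17.
Column 1 must total 65; the given cells sum to 40, so (3,1) = 25.

25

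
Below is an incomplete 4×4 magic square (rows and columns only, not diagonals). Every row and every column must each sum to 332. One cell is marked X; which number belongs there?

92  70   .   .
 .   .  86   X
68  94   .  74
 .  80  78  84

The remaining cell in row 3 is (3,3) = 332 − 236 = 96.
Row 4: 80 + 78 + 84 + ? = 332, so (4,1) = 90.
Column 1 needs 332; the known cells sum to 250, so (2,1) = 82.
Column 2 needs 332; the known cells sum to 244, so (2,2) = 88.
Using column 3: 86 + 96 + 78 + ? → (1,3) = 332 − 260 = 72.
Using row 1: 92 + 70 + 72 + ? → (1,4) = 332 − 234 = 98.
Row 2: 82 + 88 + 86 + ? = 332, so (2,4) = 76.

76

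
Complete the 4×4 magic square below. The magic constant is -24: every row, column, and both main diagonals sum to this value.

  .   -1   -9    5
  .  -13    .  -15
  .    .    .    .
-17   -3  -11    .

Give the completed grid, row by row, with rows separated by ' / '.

-19 -1 -9 5 / 9 -13 -5 -15 / 3 -7 1 -21 / -17 -3 -11 7

Row 1 must total -24; the given cells sum to -5, so (1,1) = -19.
Row 4 must total -24; the given cells sum to -31, so (4,4) = 7.
Column 2 needs -24; the known cells sum to -17, so (3,2) = -7.
Column 4: 5 + (-15) + 7 + ? = -24, so (3,4) = -21.
The remaining cell in main diagonal is (3,3) = -24 − (-25) = 1.
The remaining cell in anti-diagonal is (2,3) = -24 − (-19) = -5.
Row 2 must total -24; the given cells sum to -33, so (2,1) = 9.
From row 3, -24 − (-7 + 1 + (-21)) gives (3,1) = 3.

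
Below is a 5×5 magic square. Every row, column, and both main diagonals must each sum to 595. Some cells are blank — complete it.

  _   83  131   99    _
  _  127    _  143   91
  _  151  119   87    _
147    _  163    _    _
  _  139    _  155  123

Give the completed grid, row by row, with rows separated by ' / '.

The remaining cell in column 2 is (4,2) = 595 − 500 = 95.
Column 4: 99 + 143 + 87 + 155 + ? = 595, so (4,4) = 111.
Main diagonal must total 595; the given cells sum to 480, so (1,1) = 115.
Row 1 must total 595; the given cells sum to 428, so (1,5) = 167.
The remaining cell in row 4 is (4,5) = 595 − 516 = 79.
From column 5, 595 − (167 + 91 + 79 + 123) gives (3,5) = 135.
Anti-diagonal: 167 + 143 + 119 + 95 + ? = 595, so (5,1) = 71.
From row 3, 595 − (151 + 119 + 87 + 135) gives (3,1) = 103.
Row 5 needs 595; the known cells sum to 488, so (5,3) = 107.
Using column 1: 115 + 103 + 147 + 71 + ? → (2,1) = 595 − 436 = 159.
Column 3: 131 + 119 + 163 + 107 + ? = 595, so (2,3) = 75.

115 83 131 99 167 / 159 127 75 143 91 / 103 151 119 87 135 / 147 95 163 111 79 / 71 139 107 155 123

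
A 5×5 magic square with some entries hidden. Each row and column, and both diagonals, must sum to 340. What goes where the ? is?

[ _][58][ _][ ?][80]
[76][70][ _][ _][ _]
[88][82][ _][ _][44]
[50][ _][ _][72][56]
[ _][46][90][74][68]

86

Row 5: 46 + 90 + 74 + 68 + ? = 340, so (5,1) = 62.
Using column 1: 76 + 88 + 50 + 62 + ? → (1,1) = 340 − 276 = 64.
Column 2 must total 340; the given cells sum to 256, so (4,2) = 84.
Column 5: 80 + 44 + 56 + 68 + ? = 340, so (2,5) = 92.
Main diagonal needs 340; the known cells sum to 274, so (3,3) = 66.
From anti-diagonal, 340 − (80 + 66 + 84 + 62) gives (2,4) = 48.
From row 2, 340 − (76 + 70 + 48 + 92) gives (2,3) = 54.
The remaining cell in row 3 is (3,4) = 340 − 280 = 60.
Row 4: 50 + 84 + 72 + 56 + ? = 340, so (4,3) = 78.
Column 3 must total 340; the given cells sum to 288, so (1,3) = 52.
Column 4 must total 340; the given cells sum to 254, so (1,4) = 86.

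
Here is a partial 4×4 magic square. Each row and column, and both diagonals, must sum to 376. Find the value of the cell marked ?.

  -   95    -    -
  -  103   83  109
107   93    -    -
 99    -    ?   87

Row 2 needs 376; the known cells sum to 295, so (2,1) = 81.
From column 1, 376 − (81 + 107 + 99) gives (1,1) = 89.
The remaining cell in column 2 is (4,2) = 376 − 291 = 85.
From main diagonal, 376 − (89 + 103 + 87) gives (3,3) = 97.
The remaining cell in anti-diagonal is (1,4) = 376 − 275 = 101.
The remaining cell in row 1 is (1,3) = 376 − 285 = 91.
Row 3 must total 376; the given cells sum to 297, so (3,4) = 79.
Using row 4: 99 + 85 + 87 + ? → (4,3) = 376 − 271 = 105.

105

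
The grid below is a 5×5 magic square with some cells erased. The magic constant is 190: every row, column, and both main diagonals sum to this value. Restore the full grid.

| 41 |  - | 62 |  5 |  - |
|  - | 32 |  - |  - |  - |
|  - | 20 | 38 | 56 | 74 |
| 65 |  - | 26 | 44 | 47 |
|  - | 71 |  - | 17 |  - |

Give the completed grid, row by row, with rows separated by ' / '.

41 59 62 5 23 / 29 32 50 68 11 / 2 20 38 56 74 / 65 8 26 44 47 / 53 71 14 17 35

The remaining cell in row 3 is (3,1) = 190 − 188 = 2.
Row 4: 65 + 26 + 44 + 47 + ? = 190, so (4,2) = 8.
The remaining cell in column 2 is (1,2) = 190 − 131 = 59.
The remaining cell in column 4 is (2,4) = 190 − 122 = 68.
Main diagonal needs 190; the known cells sum to 155, so (5,5) = 35.
The remaining cell in row 1 is (1,5) = 190 − 167 = 23.
Column 5 needs 190; the known cells sum to 179, so (2,5) = 11.
Anti-diagonal must total 190; the given cells sum to 137, so (5,1) = 53.
Row 5 needs 190; the known cells sum to 176, so (5,3) = 14.
The remaining cell in column 1 is (2,1) = 190 − 161 = 29.
Using column 3: 62 + 38 + 26 + 14 + ? → (2,3) = 190 − 140 = 50.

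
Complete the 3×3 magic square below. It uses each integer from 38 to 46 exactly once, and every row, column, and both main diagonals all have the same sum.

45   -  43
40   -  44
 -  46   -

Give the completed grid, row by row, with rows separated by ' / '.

45 38 43 / 40 42 44 / 41 46 39

The entries are 38 through 46, which sum to 378, so each line sums to 378/3 = 126.
The remaining cell in row 1 is (1,2) = 126 − 88 = 38.
The remaining cell in row 2 is (2,2) = 126 − 84 = 42.
Column 1 must total 126; the given cells sum to 85, so (3,1) = 41.
Column 3 must total 126; the given cells sum to 87, so (3,3) = 39.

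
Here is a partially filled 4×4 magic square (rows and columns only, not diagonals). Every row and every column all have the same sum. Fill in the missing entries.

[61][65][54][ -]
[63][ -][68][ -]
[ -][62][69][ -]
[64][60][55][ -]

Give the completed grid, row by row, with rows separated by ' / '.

Column 3 is already complete: 54 + 68 + 69 + 55 = 246, so that is the magic constant.
Row 1 needs 246; the known cells sum to 180, so (1,4) = 66.
Using row 4: 64 + 60 + 55 + ? → (4,4) = 246 − 179 = 67.
From column 1, 246 − (61 + 63 + 64) gives (3,1) = 58.
The remaining cell in column 2 is (2,2) = 246 − 187 = 59.
From row 2, 246 − (63 + 59 + 68) gives (2,4) = 56.
Row 3: 58 + 62 + 69 + ? = 246, so (3,4) = 57.

61 65 54 66 / 63 59 68 56 / 58 62 69 57 / 64 60 55 67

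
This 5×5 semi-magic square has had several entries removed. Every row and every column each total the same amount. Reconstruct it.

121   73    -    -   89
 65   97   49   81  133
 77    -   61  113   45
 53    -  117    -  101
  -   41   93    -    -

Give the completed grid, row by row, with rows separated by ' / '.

121 73 105 37 89 / 65 97 49 81 133 / 77 129 61 113 45 / 53 85 117 69 101 / 109 41 93 125 57

Row 2 is already complete: 65 + 97 + 49 + 81 + 133 = 425, so that is the magic constant.
Row 3 needs 425; the known cells sum to 296, so (3,2) = 129.
Column 1 needs 425; the known cells sum to 316, so (5,1) = 109.
The remaining cell in column 2 is (4,2) = 425 − 340 = 85.
Column 3 must total 425; the given cells sum to 320, so (1,3) = 105.
From column 5, 425 − (89 + 133 + 45 + 101) gives (5,5) = 57.
Row 1 needs 425; the known cells sum to 388, so (1,4) = 37.
Row 4 needs 425; the known cells sum to 356, so (4,4) = 69.
Row 5 must total 425; the given cells sum to 300, so (5,4) = 125.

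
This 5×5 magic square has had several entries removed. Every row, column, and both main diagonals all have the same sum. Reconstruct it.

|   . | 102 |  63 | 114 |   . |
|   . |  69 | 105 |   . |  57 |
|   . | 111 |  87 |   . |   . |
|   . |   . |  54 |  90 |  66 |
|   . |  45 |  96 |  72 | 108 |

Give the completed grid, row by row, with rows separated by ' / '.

Column 3 is already complete: 63 + 105 + 87 + 54 + 96 = 405, so that is the magic constant.
Using row 5: 45 + 96 + 72 + 108 + ? → (5,1) = 405 − 321 = 84.
Column 2 needs 405; the known cells sum to 327, so (4,2) = 78.
The remaining cell in main diagonal is (1,1) = 405 − 354 = 51.
Row 1 needs 405; the known cells sum to 330, so (1,5) = 75.
Row 4 needs 405; the known cells sum to 288, so (4,1) = 117.
From column 5, 405 − (75 + 57 + 66 + 108) gives (3,5) = 99.
Anti-diagonal: 75 + 87 + 78 + 84 + ? = 405, so (2,4) = 81.
From row 2, 405 − (69 + 105 + 81 + 57) gives (2,1) = 93.
Column 1: 51 + 93 + 117 + 84 + ? = 405, so (3,1) = 60.
From column 4, 405 − (114 + 81 + 90 + 72) gives (3,4) = 48.

51 102 63 114 75 / 93 69 105 81 57 / 60 111 87 48 99 / 117 78 54 90 66 / 84 45 96 72 108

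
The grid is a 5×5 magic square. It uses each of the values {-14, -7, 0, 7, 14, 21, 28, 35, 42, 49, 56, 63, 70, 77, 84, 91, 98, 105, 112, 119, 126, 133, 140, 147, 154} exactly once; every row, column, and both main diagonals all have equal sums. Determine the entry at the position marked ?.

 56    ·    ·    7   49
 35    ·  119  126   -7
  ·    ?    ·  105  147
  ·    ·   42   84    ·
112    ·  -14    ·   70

21

The 25 entries sum to 1750, so each line sums to 1750/5 = 350.
Row 2 needs 350; the known cells sum to 273, so (2,2) = 77.
The remaining cell in column 4 is (5,4) = 350 − 322 = 28.
Column 5 must total 350; the given cells sum to 259, so (4,5) = 91.
Main diagonal: 56 + 77 + 84 + 70 + ? = 350, so (3,3) = 63.
From anti-diagonal, 350 − (49 + 126 + 63 + 112) gives (4,2) = 0.
Row 4 must total 350; the given cells sum to 217, so (4,1) = 133.
Using row 5: 112 + (-14) + 28 + 70 + ? → (5,2) = 350 − 196 = 154.
The remaining cell in column 1 is (3,1) = 350 − 336 = 14.
Using column 3: 119 + 63 + 42 + (-14) + ? → (1,3) = 350 − 210 = 140.
Row 1: 56 + 140 + 7 + 49 + ? = 350, so (1,2) = 98.
Using row 3: 14 + 63 + 105 + 147 + ? → (3,2) = 350 − 329 = 21.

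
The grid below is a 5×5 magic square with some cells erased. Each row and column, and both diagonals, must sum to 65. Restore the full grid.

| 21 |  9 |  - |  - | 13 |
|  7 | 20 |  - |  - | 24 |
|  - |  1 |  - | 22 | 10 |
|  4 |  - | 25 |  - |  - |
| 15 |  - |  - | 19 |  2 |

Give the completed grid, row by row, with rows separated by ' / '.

21 9 17 5 13 / 7 20 3 11 24 / 18 1 14 22 10 / 4 12 25 8 16 / 15 23 6 19 2

Column 1 must total 65; the given cells sum to 47, so (3,1) = 18.
Column 5: 13 + 24 + 10 + 2 + ? = 65, so (4,5) = 16.
Row 3 needs 65; the known cells sum to 51, so (3,3) = 14.
Main diagonal needs 65; the known cells sum to 57, so (4,4) = 8.
Row 4 must total 65; the given cells sum to 53, so (4,2) = 12.
Column 2: 9 + 20 + 1 + 12 + ? = 65, so (5,2) = 23.
The remaining cell in anti-diagonal is (2,4) = 65 − 54 = 11.
Row 2: 7 + 20 + 11 + 24 + ? = 65, so (2,3) = 3.
From row 5, 65 − (15 + 23 + 19 + 2) gives (5,3) = 6.
Column 3 needs 65; the known cells sum to 48, so (1,3) = 17.
Column 4: 11 + 22 + 8 + 19 + ? = 65, so (1,4) = 5.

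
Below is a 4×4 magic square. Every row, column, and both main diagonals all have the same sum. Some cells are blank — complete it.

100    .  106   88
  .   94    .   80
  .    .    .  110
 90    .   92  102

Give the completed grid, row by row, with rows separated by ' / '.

100 86 106 88 / 108 94 98 80 / 82 104 84 110 / 90 96 92 102

Column 4 is already complete: 88 + 80 + 110 + 102 = 380, so that is the magic constant.
From row 1, 380 − (100 + 106 + 88) gives (1,2) = 86.
The remaining cell in row 4 is (4,2) = 380 − 284 = 96.
Column 2 needs 380; the known cells sum to 276, so (3,2) = 104.
Main diagonal: 100 + 94 + 102 + ? = 380, so (3,3) = 84.
Anti-diagonal: 88 + 104 + 90 + ? = 380, so (2,3) = 98.
Row 2 needs 380; the known cells sum to 272, so (2,1) = 108.
Row 3 must total 380; the given cells sum to 298, so (3,1) = 82.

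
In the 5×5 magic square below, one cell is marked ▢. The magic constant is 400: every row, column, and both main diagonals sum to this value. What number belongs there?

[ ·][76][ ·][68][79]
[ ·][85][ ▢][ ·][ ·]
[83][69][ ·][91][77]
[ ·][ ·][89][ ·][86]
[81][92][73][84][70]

Using row 3: 83 + 69 + 91 + 77 + ? → (3,3) = 400 − 320 = 80.
Using column 2: 76 + 85 + 69 + 92 + ? → (4,2) = 400 − 322 = 78.
Using column 5: 79 + 77 + 86 + 70 + ? → (2,5) = 400 − 312 = 88.
Anti-diagonal needs 400; the known cells sum to 318, so (2,4) = 82.
Column 4 needs 400; the known cells sum to 325, so (4,4) = 75.
From main diagonal, 400 − (85 + 80 + 75 + 70) gives (1,1) = 90.
Row 1 needs 400; the known cells sum to 313, so (1,3) = 87.
Row 4 must total 400; the given cells sum to 328, so (4,1) = 72.
The remaining cell in column 1 is (2,1) = 400 − 326 = 74.
Using column 3: 87 + 80 + 89 + 73 + ? → (2,3) = 400 − 329 = 71.

71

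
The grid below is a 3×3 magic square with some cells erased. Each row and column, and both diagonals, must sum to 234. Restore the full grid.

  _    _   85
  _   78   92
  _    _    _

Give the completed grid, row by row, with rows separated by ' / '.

99 50 85 / 64 78 92 / 71 106 57

Using row 2: 78 + 92 + ? → (2,1) = 234 − 170 = 64.
Column 3 must total 234; the given cells sum to 177, so (3,3) = 57.
Main diagonal must total 234; the given cells sum to 135, so (1,1) = 99.
The remaining cell in anti-diagonal is (3,1) = 234 − 163 = 71.
The remaining cell in row 1 is (1,2) = 234 − 184 = 50.
Row 3 must total 234; the given cells sum to 128, so (3,2) = 106.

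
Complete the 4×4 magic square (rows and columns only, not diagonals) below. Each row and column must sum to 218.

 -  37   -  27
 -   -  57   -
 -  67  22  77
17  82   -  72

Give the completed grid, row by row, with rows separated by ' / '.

The remaining cell in row 3 is (3,1) = 218 − 166 = 52.
Row 4 needs 218; the known cells sum to 171, so (4,3) = 47.
From column 2, 218 − (37 + 67 + 82) gives (2,2) = 32.
Column 3: 57 + 22 + 47 + ? = 218, so (1,3) = 92.
From column 4, 218 − (27 + 77 + 72) gives (2,4) = 42.
Row 1 needs 218; the known cells sum to 156, so (1,1) = 62.
Row 2 must total 218; the given cells sum to 131, so (2,1) = 87.

62 37 92 27 / 87 32 57 42 / 52 67 22 77 / 17 82 47 72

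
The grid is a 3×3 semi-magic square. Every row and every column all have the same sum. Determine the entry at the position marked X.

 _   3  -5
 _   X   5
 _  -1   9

Column 3 is complete and sums to 9; that is the magic constant.
Row 1 needs 9; the known cells sum to -2, so (1,1) = 11.
Row 3: -1 + 9 + ? = 9, so (3,1) = 1.
Column 1 must total 9; the given cells sum to 12, so (2,1) = -3.
Using column 2: 3 + (-1) + ? → (2,2) = 9 − 2 = 7.

7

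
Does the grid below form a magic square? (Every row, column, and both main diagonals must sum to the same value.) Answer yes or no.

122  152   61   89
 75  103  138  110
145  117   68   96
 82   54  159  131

Row 1: 122 + 152 + 61 + 89 = 424.
Row 2: 75 + 103 + 138 + 110 = 426.
Row 3: 145 + 117 + 68 + 96 = 426.
Row 4: 82 + 54 + 159 + 131 = 426.
Column 1: 122 + 75 + 145 + 82 = 424.
Column 2: 152 + 103 + 117 + 54 = 426.
Column 3: 61 + 138 + 68 + 159 = 426.
Column 4: 89 + 110 + 96 + 131 = 426.
Main diagonal: 122 + 103 + 68 + 131 = 424.
Anti-diagonal: 89 + 138 + 117 + 82 = 426.

No — column 1 sums to 424 but row 2 sums to 426.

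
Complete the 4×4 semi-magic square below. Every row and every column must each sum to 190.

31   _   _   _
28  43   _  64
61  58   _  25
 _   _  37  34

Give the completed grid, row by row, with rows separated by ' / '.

31 40 52 67 / 28 43 55 64 / 61 58 46 25 / 70 49 37 34

Row 2 must total 190; the given cells sum to 135, so (2,3) = 55.
Row 3 must total 190; the given cells sum to 144, so (3,3) = 46.
The remaining cell in column 1 is (4,1) = 190 − 120 = 70.
Using column 3: 55 + 46 + 37 + ? → (1,3) = 190 − 138 = 52.
From column 4, 190 − (64 + 25 + 34) gives (1,4) = 67.
Row 1 needs 190; the known cells sum to 150, so (1,2) = 40.
Row 4: 70 + 37 + 34 + ? = 190, so (4,2) = 49.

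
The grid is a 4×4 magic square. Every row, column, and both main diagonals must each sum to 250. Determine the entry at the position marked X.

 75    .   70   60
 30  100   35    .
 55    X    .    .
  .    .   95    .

Row 1 needs 250; the known cells sum to 205, so (1,2) = 45.
Row 2: 30 + 100 + 35 + ? = 250, so (2,4) = 85.
Column 1: 75 + 30 + 55 + ? = 250, so (4,1) = 90.
Column 3 needs 250; the known cells sum to 200, so (3,3) = 50.
Main diagonal must total 250; the given cells sum to 225, so (4,4) = 25.
From anti-diagonal, 250 − (60 + 35 + 90) gives (3,2) = 65.

65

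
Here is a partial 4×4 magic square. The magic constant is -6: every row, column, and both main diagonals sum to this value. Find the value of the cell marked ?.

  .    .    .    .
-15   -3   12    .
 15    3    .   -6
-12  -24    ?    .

Row 2 must total -6; the given cells sum to -6, so (2,4) = 0.
From row 3, -6 − (15 + 3 + (-6)) gives (3,3) = -18.
Using column 1: -15 + 15 + (-12) + ? → (1,1) = -6 − (-12) = 6.
The remaining cell in column 2 is (1,2) = -6 − (-24) = 18.
The remaining cell in main diagonal is (4,4) = -6 − (-15) = 9.
From anti-diagonal, -6 − (12 + 3 + (-12)) gives (1,4) = -9.
From row 1, -6 − (6 + 18 + (-9)) gives (1,3) = -21.
Row 4: -12 + (-24) + 9 + ? = -6, so (4,3) = 21.

21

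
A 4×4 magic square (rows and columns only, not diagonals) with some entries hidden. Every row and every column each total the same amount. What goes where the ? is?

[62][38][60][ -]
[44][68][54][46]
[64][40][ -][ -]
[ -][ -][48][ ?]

56

Row 2 is complete and sums to 212; that is the magic constant.
Row 1 must total 212; the given cells sum to 160, so (1,4) = 52.
Using column 1: 62 + 44 + 64 + ? → (4,1) = 212 − 170 = 42.
From column 2, 212 − (38 + 68 + 40) gives (4,2) = 66.
Column 3: 60 + 54 + 48 + ? = 212, so (3,3) = 50.
Using row 3: 64 + 40 + 50 + ? → (3,4) = 212 − 154 = 58.
Row 4: 42 + 66 + 48 + ? = 212, so (4,4) = 56.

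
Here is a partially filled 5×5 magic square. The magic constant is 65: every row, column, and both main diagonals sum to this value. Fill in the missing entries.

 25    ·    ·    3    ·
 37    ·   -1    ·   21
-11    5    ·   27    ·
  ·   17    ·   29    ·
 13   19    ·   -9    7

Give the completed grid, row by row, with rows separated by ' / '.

25 31 -3 3 9 / 37 -7 -1 15 21 / -11 5 11 27 33 / 1 17 23 29 -5 / 13 19 35 -9 7

Row 5: 13 + 19 + (-9) + 7 + ? = 65, so (5,3) = 35.
The remaining cell in column 1 is (4,1) = 65 − 64 = 1.
Using column 4: 3 + 27 + 29 + (-9) + ? → (2,4) = 65 − 50 = 15.
The remaining cell in row 2 is (2,2) = 65 − 72 = -7.
From column 2, 65 − (-7 + 5 + 17 + 19) gives (1,2) = 31.
From main diagonal, 65 − (25 + (-7) + 29 + 7) gives (3,3) = 11.
From anti-diagonal, 65 − (15 + 11 + 17 + 13) gives (1,5) = 9.
The remaining cell in row 1 is (1,3) = 65 − 68 = -3.
From row 3, 65 − (-11 + 5 + 11 + 27) gives (3,5) = 33.
Column 3: -3 + (-1) + 11 + 35 + ? = 65, so (4,3) = 23.
From column 5, 65 − (9 + 21 + 33 + 7) gives (4,5) = -5.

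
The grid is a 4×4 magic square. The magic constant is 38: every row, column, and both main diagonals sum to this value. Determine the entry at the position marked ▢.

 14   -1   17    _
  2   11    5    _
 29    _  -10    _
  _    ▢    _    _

-4

From row 1, 38 − (14 + (-1) + 17) gives (1,4) = 8.
Row 2: 2 + 11 + 5 + ? = 38, so (2,4) = 20.
Column 1 must total 38; the given cells sum to 45, so (4,1) = -7.
Column 3: 17 + 5 + (-10) + ? = 38, so (4,3) = 26.
The remaining cell in main diagonal is (4,4) = 38 − 15 = 23.
Using anti-diagonal: 8 + 5 + (-7) + ? → (3,2) = 38 − 6 = 32.
Row 3 must total 38; the given cells sum to 51, so (3,4) = -13.
Row 4 must total 38; the given cells sum to 42, so (4,2) = -4.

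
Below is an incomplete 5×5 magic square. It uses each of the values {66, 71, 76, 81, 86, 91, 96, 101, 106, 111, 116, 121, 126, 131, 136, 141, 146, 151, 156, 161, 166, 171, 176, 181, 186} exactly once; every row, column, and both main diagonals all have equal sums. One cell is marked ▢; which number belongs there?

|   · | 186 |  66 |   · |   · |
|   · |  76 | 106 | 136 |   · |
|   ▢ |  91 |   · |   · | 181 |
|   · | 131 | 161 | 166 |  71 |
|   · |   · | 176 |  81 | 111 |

86

The 25 entries sum to 3150, so each line sums to 3150/5 = 630.
Using row 4: 131 + 161 + 166 + 71 + ? → (4,1) = 630 − 529 = 101.
From column 2, 630 − (186 + 76 + 91 + 131) gives (5,2) = 146.
Column 3: 66 + 106 + 161 + 176 + ? = 630, so (3,3) = 121.
Main diagonal needs 630; the known cells sum to 474, so (1,1) = 156.
From row 5, 630 − (146 + 176 + 81 + 111) gives (5,1) = 116.
Using anti-diagonal: 136 + 121 + 131 + 116 + ? → (1,5) = 630 − 504 = 126.
Using row 1: 156 + 186 + 66 + 126 + ? → (1,4) = 630 − 534 = 96.
The remaining cell in column 4 is (3,4) = 630 − 479 = 151.
Column 5: 126 + 181 + 71 + 111 + ? = 630, so (2,5) = 141.
Using row 2: 76 + 106 + 136 + 141 + ? → (2,1) = 630 − 459 = 171.
Using row 3: 91 + 121 + 151 + 181 + ? → (3,1) = 630 − 544 = 86.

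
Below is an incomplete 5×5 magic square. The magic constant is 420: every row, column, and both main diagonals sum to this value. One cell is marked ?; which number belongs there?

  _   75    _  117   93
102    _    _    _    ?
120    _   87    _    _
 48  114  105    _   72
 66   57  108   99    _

111

Using row 4: 48 + 114 + 105 + 72 + ? → (4,4) = 420 − 339 = 81.
From row 5, 420 − (66 + 57 + 108 + 99) gives (5,5) = 90.
Using column 1: 102 + 120 + 48 + 66 + ? → (1,1) = 420 − 336 = 84.
The remaining cell in main diagonal is (2,2) = 420 − 342 = 78.
Anti-diagonal needs 420; the known cells sum to 360, so (2,4) = 60.
From row 1, 420 − (84 + 75 + 117 + 93) gives (1,3) = 51.
Column 2 must total 420; the given cells sum to 324, so (3,2) = 96.
Column 3 needs 420; the known cells sum to 351, so (2,3) = 69.
Using column 4: 117 + 60 + 81 + 99 + ? → (3,4) = 420 − 357 = 63.
From row 2, 420 − (102 + 78 + 69 + 60) gives (2,5) = 111.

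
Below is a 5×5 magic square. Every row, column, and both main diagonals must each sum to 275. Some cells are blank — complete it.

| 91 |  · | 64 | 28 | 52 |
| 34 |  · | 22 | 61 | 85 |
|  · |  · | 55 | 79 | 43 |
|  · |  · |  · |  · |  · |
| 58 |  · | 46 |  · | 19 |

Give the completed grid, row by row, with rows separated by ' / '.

Row 1 must total 275; the given cells sum to 235, so (1,2) = 40.
Row 2: 34 + 22 + 61 + 85 + ? = 275, so (2,2) = 73.
From column 3, 275 − (64 + 22 + 55 + 46) gives (4,3) = 88.
From column 5, 275 − (52 + 85 + 43 + 19) gives (4,5) = 76.
The remaining cell in main diagonal is (4,4) = 275 − 238 = 37.
Anti-diagonal needs 275; the known cells sum to 226, so (4,2) = 49.
The remaining cell in row 4 is (4,1) = 275 − 250 = 25.
The remaining cell in column 1 is (3,1) = 275 − 208 = 67.
From column 4, 275 − (28 + 61 + 79 + 37) gives (5,4) = 70.
Row 3 must total 275; the given cells sum to 244, so (3,2) = 31.
Row 5 needs 275; the known cells sum to 193, so (5,2) = 82.

91 40 64 28 52 / 34 73 22 61 85 / 67 31 55 79 43 / 25 49 88 37 76 / 58 82 46 70 19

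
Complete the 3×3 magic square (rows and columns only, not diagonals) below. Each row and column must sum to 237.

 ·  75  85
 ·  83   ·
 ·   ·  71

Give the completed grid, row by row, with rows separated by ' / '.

The remaining cell in row 1 is (1,1) = 237 − 160 = 77.
Column 2 needs 237; the known cells sum to 158, so (3,2) = 79.
Using column 3: 85 + 71 + ? → (2,3) = 237 − 156 = 81.
Using row 2: 83 + 81 + ? → (2,1) = 237 − 164 = 73.
The remaining cell in row 3 is (3,1) = 237 − 150 = 87.

77 75 85 / 73 83 81 / 87 79 71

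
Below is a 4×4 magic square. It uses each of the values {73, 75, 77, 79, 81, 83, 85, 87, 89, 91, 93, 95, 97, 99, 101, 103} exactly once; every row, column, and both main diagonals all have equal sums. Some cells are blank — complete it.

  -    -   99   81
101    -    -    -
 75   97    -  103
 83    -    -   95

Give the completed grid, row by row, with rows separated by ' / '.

The 16 entries sum to 1408, so each line sums to 1408/4 = 352.
Using row 3: 75 + 97 + 103 + ? → (3,3) = 352 − 275 = 77.
Column 1 must total 352; the given cells sum to 259, so (1,1) = 93.
The remaining cell in column 4 is (2,4) = 352 − 279 = 73.
The remaining cell in main diagonal is (2,2) = 352 − 265 = 87.
Anti-diagonal needs 352; the known cells sum to 261, so (2,3) = 91.
Row 1 needs 352; the known cells sum to 273, so (1,2) = 79.
Using column 2: 79 + 87 + 97 + ? → (4,2) = 352 − 263 = 89.
Column 3: 99 + 91 + 77 + ? = 352, so (4,3) = 85.

93 79 99 81 / 101 87 91 73 / 75 97 77 103 / 83 89 85 95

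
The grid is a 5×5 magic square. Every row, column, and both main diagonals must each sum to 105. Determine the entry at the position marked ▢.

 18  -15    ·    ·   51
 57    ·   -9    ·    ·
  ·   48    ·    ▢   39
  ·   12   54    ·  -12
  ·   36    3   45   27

From row 5, 105 − (36 + 3 + 45 + 27) gives (5,1) = -6.
Column 2 needs 105; the known cells sum to 81, so (2,2) = 24.
Column 5 needs 105; the known cells sum to 105, so (2,5) = 0.
Using row 2: 57 + 24 + (-9) + 0 + ? → (2,4) = 105 − 72 = 33.
Anti-diagonal: 51 + 33 + 12 + (-6) + ? = 105, so (3,3) = 15.
Column 3 must total 105; the given cells sum to 63, so (1,3) = 42.
Main diagonal must total 105; the given cells sum to 84, so (4,4) = 21.
Using row 1: 18 + (-15) + 42 + 51 + ? → (1,4) = 105 − 96 = 9.
Row 4: 12 + 54 + 21 + (-12) + ? = 105, so (4,1) = 30.
Column 1 needs 105; the known cells sum to 99, so (3,1) = 6.
From column 4, 105 − (9 + 33 + 21 + 45) gives (3,4) = -3.

-3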